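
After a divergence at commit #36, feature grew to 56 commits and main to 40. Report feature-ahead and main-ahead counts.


Common ancestor: commit #36
feature commits after divergence: 56 - 36 = 20
main commits after divergence: 40 - 36 = 4
feature is 20 commits ahead of main
main is 4 commits ahead of feature

feature ahead: 20, main ahead: 4


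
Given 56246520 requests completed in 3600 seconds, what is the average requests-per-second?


Formula: throughput = requests / seconds
throughput = 56246520 / 3600
throughput = 15624.03 requests/second

15624.03 requests/second


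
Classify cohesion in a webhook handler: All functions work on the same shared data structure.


Reasoning: Functions share data
Type: Communicational cohesion

Communicational cohesion


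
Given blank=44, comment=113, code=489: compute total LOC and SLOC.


Total LOC = blank + comment + code
Total LOC = 44 + 113 + 489 = 646
SLOC (source only) = code = 489

Total LOC: 646, SLOC: 489


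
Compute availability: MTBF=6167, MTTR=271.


Availability = MTBF / (MTBF + MTTR)
Availability = 6167 / (6167 + 271)
Availability = 6167 / 6438
Availability = 95.7906%

95.7906%


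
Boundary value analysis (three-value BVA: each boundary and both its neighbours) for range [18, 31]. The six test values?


Range: [18, 31]
Boundaries: just below min, min, min+1, max-1, max, just above max
Values: [17, 18, 19, 30, 31, 32]

[17, 18, 19, 30, 31, 32]


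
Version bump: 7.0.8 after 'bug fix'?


Current: 7.0.8
Change category: 'bug fix' → patch bump
SemVer rule: patch bump → increment PATCH (MAJOR and MINOR unchanged)
New: 7.0.9

7.0.9


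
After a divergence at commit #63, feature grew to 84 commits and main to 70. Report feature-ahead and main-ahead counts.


Common ancestor: commit #63
feature commits after divergence: 84 - 63 = 21
main commits after divergence: 70 - 63 = 7
feature is 21 commits ahead of main
main is 7 commits ahead of feature

feature ahead: 21, main ahead: 7


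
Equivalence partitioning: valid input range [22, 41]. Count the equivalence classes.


Valid range: [22, 41]
Class 1: x < 22 — invalid
Class 2: 22 ≤ x ≤ 41 — valid
Class 3: x > 41 — invalid
Total equivalence classes: 3

3 equivalence classes


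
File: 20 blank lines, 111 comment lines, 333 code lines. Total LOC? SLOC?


Total LOC = blank + comment + code
Total LOC = 20 + 111 + 333 = 464
SLOC (source only) = code = 333

Total LOC: 464, SLOC: 333


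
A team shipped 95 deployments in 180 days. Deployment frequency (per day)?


Formula: deployments per day = releases / days
= 95 / 180
= 0.528 deploys/day
(equivalently, 3.69 deploys/week)

0.528 deploys/day


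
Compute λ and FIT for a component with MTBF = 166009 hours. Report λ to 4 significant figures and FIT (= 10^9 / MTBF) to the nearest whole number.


Formula: λ = 1 / MTBF; FIT = λ × 1e9 = 1e9 / MTBF
λ = 1 / 166009 ≈ 6.024e-06 failures/hour
FIT = 1e9 / 166009 ≈ 6024 failures per 1e9 hours (nearest whole number)

λ = 6.024e-06 /h, FIT = 6024


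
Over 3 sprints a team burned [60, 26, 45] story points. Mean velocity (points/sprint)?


Formula: Avg velocity = Total points / Number of sprints
Points: [60, 26, 45]
Sum = 60 + 26 + 45 = 131
Avg velocity = 131 / 3 = 43.67 points/sprint

43.67 points/sprint


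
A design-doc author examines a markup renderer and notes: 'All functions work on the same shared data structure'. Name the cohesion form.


Reasoning: Functions share data
Type: Communicational cohesion

Communicational cohesion


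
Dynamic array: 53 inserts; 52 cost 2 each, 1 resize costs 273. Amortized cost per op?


Formula: Amortized cost = Total cost / Operations
Total cost = (52 * 2) + (1 * 273)
Total cost = 104 + 273 = 377
Amortized = 377 / 53 = 7.1132

7.1132


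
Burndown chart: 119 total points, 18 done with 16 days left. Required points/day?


Formula: Required rate = Remaining points / Days left
Remaining = 119 - 18 = 101 points
Required rate = 101 / 16 = 6.31 points/day

6.31 points/day


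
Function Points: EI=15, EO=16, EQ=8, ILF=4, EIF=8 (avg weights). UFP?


UFP = EI*4 + EO*5 + EQ*4 + ILF*10 + EIF*7
UFP = 15*4 + 16*5 + 8*4 + 4*10 + 8*7
UFP = 60 + 80 + 32 + 40 + 56
UFP = 268

268


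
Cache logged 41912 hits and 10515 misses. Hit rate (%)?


Formula: hit rate = hits / (hits + misses) * 100
hit rate = 41912 / (41912 + 10515) * 100
hit rate = 41912 / 52427 * 100
hit rate = 79.94%

79.94%


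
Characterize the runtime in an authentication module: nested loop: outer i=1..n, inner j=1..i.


Reasoning: triangle: n(n+1)/2 ~ n^2/2
Complexity: O(n^2)

O(n^2)


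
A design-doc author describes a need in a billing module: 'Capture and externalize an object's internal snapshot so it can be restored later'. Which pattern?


This matches the Memento pattern

Memento


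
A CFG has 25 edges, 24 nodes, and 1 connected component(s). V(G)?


Formula: V(G) = E - N + 2P
V(G) = 25 - 24 + 2*1
V(G) = 1 + 2
V(G) = 3

3


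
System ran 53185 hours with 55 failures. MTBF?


Formula: MTBF = Total operating time / Number of failures
MTBF = 53185 / 55
MTBF = 967.0 hours

967.0 hours


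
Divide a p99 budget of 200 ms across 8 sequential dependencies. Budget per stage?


Formula: per_stage = total_budget / stages
per_stage = 200 / 8
per_stage = 25.0 ms

25.0 ms


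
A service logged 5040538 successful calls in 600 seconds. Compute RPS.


Formula: throughput = requests / seconds
throughput = 5040538 / 600
throughput = 8400.9 requests/second

8400.9 requests/second


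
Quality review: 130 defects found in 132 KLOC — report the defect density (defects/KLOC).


Defect density = defects / KLOC
Defect density = 130 / 132
Defect density = 0.985 defects/KLOC

0.985 defects/KLOC


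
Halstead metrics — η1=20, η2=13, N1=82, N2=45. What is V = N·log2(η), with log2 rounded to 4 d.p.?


Formula: V = N * log2(η), where N = N1 + N2 and η = η1 + η2
η = 20 + 13 = 33
N = 82 + 45 = 127
log2(33) ≈ 5.0444
V = 127 * 5.0444 = 640.64

640.64


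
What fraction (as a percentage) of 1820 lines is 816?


Coverage = covered / total * 100
Coverage = 816 / 1820 * 100
Coverage = 44.84%

44.84%


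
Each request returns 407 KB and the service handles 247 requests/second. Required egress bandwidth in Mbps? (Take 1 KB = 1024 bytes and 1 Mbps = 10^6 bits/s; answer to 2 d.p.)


Formula: Mbps = payload_bytes * RPS * 8 / 1e6
Payload per request = 407 KB = 407 * 1024 = 416768 bytes
Total bytes/sec = 416768 * 247 = 102941696
Total bits/sec = 102941696 * 8 = 823533568
Mbps = 823533568 / 1e6 = 823.53

823.53 Mbps


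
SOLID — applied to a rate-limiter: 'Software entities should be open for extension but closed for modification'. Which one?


This describes the Open/Closed Principle (OCP)

Open/Closed Principle (OCP)


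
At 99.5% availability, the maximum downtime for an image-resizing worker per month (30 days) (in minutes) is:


Formula: allowed downtime = period * (100 - SLA) / 100
Period (month (30 days)) = 43200 minutes
Unavailability fraction = (100 - 99.5) / 100
Allowed downtime = 43200 * (100 - 99.5) / 100
Allowed downtime = 216.0 minutes

216.0 minutes


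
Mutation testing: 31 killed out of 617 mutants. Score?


Mutation score = killed / total * 100
Mutation score = 31 / 617 * 100
Mutation score = 5.02%

5.02%


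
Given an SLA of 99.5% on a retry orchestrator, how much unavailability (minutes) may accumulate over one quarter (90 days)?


Formula: allowed downtime = period * (100 - SLA) / 100
Period (quarter (90 days)) = 129600 minutes
Unavailability fraction = (100 - 99.5) / 100
Allowed downtime = 129600 * (100 - 99.5) / 100
Allowed downtime = 648.0 minutes

648.0 minutes


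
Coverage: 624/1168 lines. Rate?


Coverage = covered / total * 100
Coverage = 624 / 1168 * 100
Coverage = 53.42%

53.42%


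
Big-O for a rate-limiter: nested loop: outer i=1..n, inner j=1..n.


Reasoning: n iterations times n iterations
Complexity: O(n^2)

O(n^2)


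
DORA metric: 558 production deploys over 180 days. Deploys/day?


Formula: deployments per day = releases / days
= 558 / 180
= 3.1 deploys/day
(equivalently, 21.7 deploys/week)

3.1 deploys/day


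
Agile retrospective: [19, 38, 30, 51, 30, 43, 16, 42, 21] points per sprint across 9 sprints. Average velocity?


Formula: Avg velocity = Total points / Number of sprints
Points: [19, 38, 30, 51, 30, 43, 16, 42, 21]
Sum = 19 + 38 + 30 + 51 + 30 + 43 + 16 + 42 + 21 = 290
Avg velocity = 290 / 9 = 32.22 points/sprint

32.22 points/sprint


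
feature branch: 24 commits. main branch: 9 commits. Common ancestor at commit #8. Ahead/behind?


Common ancestor: commit #8
feature commits after divergence: 24 - 8 = 16
main commits after divergence: 9 - 8 = 1
feature is 16 commits ahead of main
main is 1 commits ahead of feature

feature ahead: 16, main ahead: 1


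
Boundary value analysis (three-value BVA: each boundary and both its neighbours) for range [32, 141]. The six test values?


Range: [32, 141]
Boundaries: just below min, min, min+1, max-1, max, just above max
Values: [31, 32, 33, 140, 141, 142]

[31, 32, 33, 140, 141, 142]


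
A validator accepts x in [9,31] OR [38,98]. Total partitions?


Valid ranges: [9,31] and [38,98]
Class 1: x < 9 — invalid
Class 2: 9 ≤ x ≤ 31 — valid
Class 3: 31 < x < 38 — invalid (gap between ranges)
Class 4: 38 ≤ x ≤ 98 — valid
Class 5: x > 98 — invalid
Total equivalence classes: 5

5 equivalence classes


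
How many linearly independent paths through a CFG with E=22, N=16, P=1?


Formula: V(G) = E - N + 2P
V(G) = 22 - 16 + 2*1
V(G) = 6 + 2
V(G) = 8

8


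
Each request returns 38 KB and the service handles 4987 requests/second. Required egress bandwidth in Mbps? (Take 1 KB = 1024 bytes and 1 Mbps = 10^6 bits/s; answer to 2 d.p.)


Formula: Mbps = payload_bytes * RPS * 8 / 1e6
Payload per request = 38 KB = 38 * 1024 = 38912 bytes
Total bytes/sec = 38912 * 4987 = 194054144
Total bits/sec = 194054144 * 8 = 1552433152
Mbps = 1552433152 / 1e6 = 1552.43

1552.43 Mbps


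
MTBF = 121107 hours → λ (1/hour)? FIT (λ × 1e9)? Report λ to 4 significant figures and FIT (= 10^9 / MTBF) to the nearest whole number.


Formula: λ = 1 / MTBF; FIT = λ × 1e9 = 1e9 / MTBF
λ = 1 / 121107 ≈ 8.257e-06 failures/hour
FIT = 1e9 / 121107 ≈ 8257 failures per 1e9 hours (nearest whole number)

λ = 8.257e-06 /h, FIT = 8257


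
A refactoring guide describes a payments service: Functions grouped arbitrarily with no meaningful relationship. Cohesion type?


Reasoning: Worst: random grouping
Type: Coincidental cohesion

Coincidental cohesion


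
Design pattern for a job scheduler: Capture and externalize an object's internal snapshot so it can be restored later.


This matches the Memento pattern

Memento


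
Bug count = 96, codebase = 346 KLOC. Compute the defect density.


Defect density = defects / KLOC
Defect density = 96 / 346
Defect density = 0.277 defects/KLOC

0.277 defects/KLOC


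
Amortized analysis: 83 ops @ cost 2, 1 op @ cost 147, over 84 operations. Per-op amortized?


Formula: Amortized cost = Total cost / Operations
Total cost = (83 * 2) + (1 * 147)
Total cost = 166 + 147 = 313
Amortized = 313 / 84 = 3.7262

3.7262


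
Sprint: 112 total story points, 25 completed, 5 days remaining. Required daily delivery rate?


Formula: Required rate = Remaining points / Days left
Remaining = 112 - 25 = 87 points
Required rate = 87 / 5 = 17.4 points/day

17.4 points/day


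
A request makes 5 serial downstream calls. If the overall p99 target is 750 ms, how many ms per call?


Formula: per_stage = total_budget / stages
per_stage = 750 / 5
per_stage = 150.0 ms

150.0 ms


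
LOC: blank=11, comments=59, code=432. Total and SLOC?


Total LOC = blank + comment + code
Total LOC = 11 + 59 + 432 = 502
SLOC (source only) = code = 432

Total LOC: 502, SLOC: 432


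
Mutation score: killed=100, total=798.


Mutation score = killed / total * 100
Mutation score = 100 / 798 * 100
Mutation score = 12.53%

12.53%


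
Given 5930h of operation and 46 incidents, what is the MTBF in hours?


Formula: MTBF = Total operating time / Number of failures
MTBF = 5930 / 46
MTBF = 128.91 hours

128.91 hours


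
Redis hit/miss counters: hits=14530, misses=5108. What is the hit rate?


Formula: hit rate = hits / (hits + misses) * 100
hit rate = 14530 / (14530 + 5108) * 100
hit rate = 14530 / 19638 * 100
hit rate = 73.99%

73.99%


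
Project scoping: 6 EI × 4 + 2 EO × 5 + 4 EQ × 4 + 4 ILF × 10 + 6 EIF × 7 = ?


UFP = EI*4 + EO*5 + EQ*4 + ILF*10 + EIF*7
UFP = 6*4 + 2*5 + 4*4 + 4*10 + 6*7
UFP = 24 + 10 + 16 + 40 + 42
UFP = 132

132


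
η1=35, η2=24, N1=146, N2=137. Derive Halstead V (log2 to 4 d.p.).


Formula: V = N * log2(η), where N = N1 + N2 and η = η1 + η2
η = 35 + 24 = 59
N = 146 + 137 = 283
log2(59) ≈ 5.8826
V = 283 * 5.8826 = 1664.78

1664.78


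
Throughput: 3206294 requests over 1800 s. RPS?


Formula: throughput = requests / seconds
throughput = 3206294 / 1800
throughput = 1781.27 requests/second

1781.27 requests/second


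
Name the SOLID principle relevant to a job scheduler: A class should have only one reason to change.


This describes the Single Responsibility Principle (SRP)

Single Responsibility Principle (SRP)


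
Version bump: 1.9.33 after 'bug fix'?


Current: 1.9.33
Change category: 'bug fix' → patch bump
SemVer rule: patch bump → increment PATCH (MAJOR and MINOR unchanged)
New: 1.9.34

1.9.34


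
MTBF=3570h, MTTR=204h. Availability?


Availability = MTBF / (MTBF + MTTR)
Availability = 3570 / (3570 + 204)
Availability = 3570 / 3774
Availability = 94.5946%

94.5946%


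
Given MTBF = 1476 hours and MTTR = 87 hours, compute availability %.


Availability = MTBF / (MTBF + MTTR)
Availability = 1476 / (1476 + 87)
Availability = 1476 / 1563
Availability = 94.4338%

94.4338%


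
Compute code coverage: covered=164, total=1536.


Coverage = covered / total * 100
Coverage = 164 / 1536 * 100
Coverage = 10.68%

10.68%


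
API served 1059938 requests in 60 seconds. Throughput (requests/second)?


Formula: throughput = requests / seconds
throughput = 1059938 / 60
throughput = 17665.63 requests/second

17665.63 requests/second


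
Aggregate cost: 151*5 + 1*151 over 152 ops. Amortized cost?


Formula: Amortized cost = Total cost / Operations
Total cost = (151 * 5) + (1 * 151)
Total cost = 755 + 151 = 906
Amortized = 906 / 152 = 5.9605

5.9605


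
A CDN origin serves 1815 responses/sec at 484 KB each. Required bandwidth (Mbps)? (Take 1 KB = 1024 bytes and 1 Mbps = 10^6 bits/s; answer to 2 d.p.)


Formula: Mbps = payload_bytes * RPS * 8 / 1e6
Payload per request = 484 KB = 484 * 1024 = 495616 bytes
Total bytes/sec = 495616 * 1815 = 899543040
Total bits/sec = 899543040 * 8 = 7196344320
Mbps = 7196344320 / 1e6 = 7196.34

7196.34 Mbps


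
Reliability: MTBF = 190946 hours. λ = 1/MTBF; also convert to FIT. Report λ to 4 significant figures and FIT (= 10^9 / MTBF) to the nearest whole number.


Formula: λ = 1 / MTBF; FIT = λ × 1e9 = 1e9 / MTBF
λ = 1 / 190946 ≈ 5.237e-06 failures/hour
FIT = 1e9 / 190946 ≈ 5237 failures per 1e9 hours (nearest whole number)

λ = 5.237e-06 /h, FIT = 5237


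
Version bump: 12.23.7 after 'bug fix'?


Current: 12.23.7
Change category: 'bug fix' → patch bump
SemVer rule: patch bump → increment PATCH (MAJOR and MINOR unchanged)
New: 12.23.8

12.23.8


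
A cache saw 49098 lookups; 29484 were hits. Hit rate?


Formula: hit rate = hits / (hits + misses) * 100
hit rate = 29484 / (29484 + 19614) * 100
hit rate = 29484 / 49098 * 100
hit rate = 60.05%

60.05%


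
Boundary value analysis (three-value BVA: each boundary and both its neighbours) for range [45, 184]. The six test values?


Range: [45, 184]
Boundaries: just below min, min, min+1, max-1, max, just above max
Values: [44, 45, 46, 183, 184, 185]

[44, 45, 46, 183, 184, 185]


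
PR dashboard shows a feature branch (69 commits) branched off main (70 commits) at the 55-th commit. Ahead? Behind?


Common ancestor: commit #55
feature commits after divergence: 69 - 55 = 14
main commits after divergence: 70 - 55 = 15
feature is 14 commits ahead of main
main is 15 commits ahead of feature

feature ahead: 14, main ahead: 15


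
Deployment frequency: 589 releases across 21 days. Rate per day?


Formula: deployments per day = releases / days
= 589 / 21
= 28.048 deploys/day
(equivalently, 196.33 deploys/week)

28.048 deploys/day


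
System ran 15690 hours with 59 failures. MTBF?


Formula: MTBF = Total operating time / Number of failures
MTBF = 15690 / 59
MTBF = 265.93 hours

265.93 hours


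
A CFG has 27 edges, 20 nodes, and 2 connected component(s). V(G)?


Formula: V(G) = E - N + 2P
V(G) = 27 - 20 + 2*2
V(G) = 7 + 4
V(G) = 11

11


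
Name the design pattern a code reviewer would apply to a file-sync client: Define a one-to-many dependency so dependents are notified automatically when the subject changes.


This matches the Observer pattern

Observer


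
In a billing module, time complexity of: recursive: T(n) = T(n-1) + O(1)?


Reasoning: linear recursion with constant work per frame
Complexity: O(n)

O(n)


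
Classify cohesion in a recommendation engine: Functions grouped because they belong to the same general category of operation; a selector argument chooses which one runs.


Reasoning: Grouped by category of activity, not by data or sequence
Type: Logical cohesion

Logical cohesion


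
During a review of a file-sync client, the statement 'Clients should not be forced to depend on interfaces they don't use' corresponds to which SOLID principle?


This describes the Interface Segregation Principle (ISP)

Interface Segregation Principle (ISP)


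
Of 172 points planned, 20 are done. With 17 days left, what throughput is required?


Formula: Required rate = Remaining points / Days left
Remaining = 172 - 20 = 152 points
Required rate = 152 / 17 = 8.94 points/day

8.94 points/day


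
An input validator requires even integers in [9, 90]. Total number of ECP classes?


Constraint: even integers in [9, 90]
Class 1: x < 9 — out-of-range invalid
Class 2: x in [9,90] but odd — wrong type invalid
Class 3: x in [9,90] and even — valid
Class 4: x > 90 — out-of-range invalid
Total equivalence classes: 4

4 equivalence classes


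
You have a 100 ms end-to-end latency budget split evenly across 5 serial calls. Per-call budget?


Formula: per_stage = total_budget / stages
per_stage = 100 / 5
per_stage = 20.0 ms

20.0 ms


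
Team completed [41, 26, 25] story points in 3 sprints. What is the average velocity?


Formula: Avg velocity = Total points / Number of sprints
Points: [41, 26, 25]
Sum = 41 + 26 + 25 = 92
Avg velocity = 92 / 3 = 30.67 points/sprint

30.67 points/sprint


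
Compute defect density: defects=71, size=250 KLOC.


Defect density = defects / KLOC
Defect density = 71 / 250
Defect density = 0.284 defects/KLOC

0.284 defects/KLOC


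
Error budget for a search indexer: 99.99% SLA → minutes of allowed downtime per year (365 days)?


Formula: allowed downtime = period * (100 - SLA) / 100
Period (year (365 days)) = 525600 minutes
Unavailability fraction = (100 - 99.99) / 100
Allowed downtime = 525600 * (100 - 99.99) / 100
Allowed downtime = 52.56 minutes

52.56 minutes


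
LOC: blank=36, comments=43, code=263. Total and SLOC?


Total LOC = blank + comment + code
Total LOC = 36 + 43 + 263 = 342
SLOC (source only) = code = 263

Total LOC: 342, SLOC: 263


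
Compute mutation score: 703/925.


Mutation score = killed / total * 100
Mutation score = 703 / 925 * 100
Mutation score = 76.0%

76.0%


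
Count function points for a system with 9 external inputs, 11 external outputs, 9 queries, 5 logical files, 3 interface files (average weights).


UFP = EI*4 + EO*5 + EQ*4 + ILF*10 + EIF*7
UFP = 9*4 + 11*5 + 9*4 + 5*10 + 3*7
UFP = 36 + 55 + 36 + 50 + 21
UFP = 198

198


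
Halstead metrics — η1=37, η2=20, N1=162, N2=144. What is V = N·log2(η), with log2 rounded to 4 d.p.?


Formula: V = N * log2(η), where N = N1 + N2 and η = η1 + η2
η = 37 + 20 = 57
N = 162 + 144 = 306
log2(57) ≈ 5.8329
V = 306 * 5.8329 = 1784.87

1784.87


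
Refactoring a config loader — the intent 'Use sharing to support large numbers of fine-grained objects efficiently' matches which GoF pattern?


This matches the Flyweight pattern

Flyweight


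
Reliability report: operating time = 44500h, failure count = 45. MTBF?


Formula: MTBF = Total operating time / Number of failures
MTBF = 44500 / 45
MTBF = 988.89 hours

988.89 hours


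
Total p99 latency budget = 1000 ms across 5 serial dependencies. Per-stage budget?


Formula: per_stage = total_budget / stages
per_stage = 1000 / 5
per_stage = 200.0 ms

200.0 ms


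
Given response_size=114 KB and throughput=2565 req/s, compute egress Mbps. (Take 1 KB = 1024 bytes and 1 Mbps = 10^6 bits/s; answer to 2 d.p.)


Formula: Mbps = payload_bytes * RPS * 8 / 1e6
Payload per request = 114 KB = 114 * 1024 = 116736 bytes
Total bytes/sec = 116736 * 2565 = 299427840
Total bits/sec = 299427840 * 8 = 2395422720
Mbps = 2395422720 / 1e6 = 2395.42

2395.42 Mbps


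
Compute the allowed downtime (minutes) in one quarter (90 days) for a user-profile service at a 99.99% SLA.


Formula: allowed downtime = period * (100 - SLA) / 100
Period (quarter (90 days)) = 129600 minutes
Unavailability fraction = (100 - 99.99) / 100
Allowed downtime = 129600 * (100 - 99.99) / 100
Allowed downtime = 12.96 minutes

12.96 minutes


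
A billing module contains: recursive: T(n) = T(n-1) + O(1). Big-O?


Reasoning: linear recursion with constant work per frame
Complexity: O(n)

O(n)


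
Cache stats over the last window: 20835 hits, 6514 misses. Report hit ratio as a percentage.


Formula: hit rate = hits / (hits + misses) * 100
hit rate = 20835 / (20835 + 6514) * 100
hit rate = 20835 / 27349 * 100
hit rate = 76.18%

76.18%


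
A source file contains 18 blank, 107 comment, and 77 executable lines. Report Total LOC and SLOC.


Total LOC = blank + comment + code
Total LOC = 18 + 107 + 77 = 202
SLOC (source only) = code = 77

Total LOC: 202, SLOC: 77


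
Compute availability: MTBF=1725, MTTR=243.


Availability = MTBF / (MTBF + MTTR)
Availability = 1725 / (1725 + 243)
Availability = 1725 / 1968
Availability = 87.6524%

87.6524%


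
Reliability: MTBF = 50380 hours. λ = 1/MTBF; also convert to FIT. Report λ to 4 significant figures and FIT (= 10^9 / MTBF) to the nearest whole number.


Formula: λ = 1 / MTBF; FIT = λ × 1e9 = 1e9 / MTBF
λ = 1 / 50380 ≈ 1.985e-05 failures/hour
FIT = 1e9 / 50380 ≈ 19849 failures per 1e9 hours (nearest whole number)

λ = 1.985e-05 /h, FIT = 19849


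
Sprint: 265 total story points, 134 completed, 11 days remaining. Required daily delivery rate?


Formula: Required rate = Remaining points / Days left
Remaining = 265 - 134 = 131 points
Required rate = 131 / 11 = 11.91 points/day

11.91 points/day


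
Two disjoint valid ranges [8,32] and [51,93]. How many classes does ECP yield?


Valid ranges: [8,32] and [51,93]
Class 1: x < 8 — invalid
Class 2: 8 ≤ x ≤ 32 — valid
Class 3: 32 < x < 51 — invalid (gap between ranges)
Class 4: 51 ≤ x ≤ 93 — valid
Class 5: x > 93 — invalid
Total equivalence classes: 5

5 equivalence classes


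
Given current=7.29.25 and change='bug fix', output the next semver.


Current: 7.29.25
Change category: 'bug fix' → patch bump
SemVer rule: patch bump → increment PATCH (MAJOR and MINOR unchanged)
New: 7.29.26

7.29.26


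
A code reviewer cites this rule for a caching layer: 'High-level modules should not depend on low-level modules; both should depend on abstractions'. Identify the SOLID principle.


This describes the Dependency Inversion Principle (DIP)

Dependency Inversion Principle (DIP)


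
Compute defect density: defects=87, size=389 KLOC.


Defect density = defects / KLOC
Defect density = 87 / 389
Defect density = 0.224 defects/KLOC

0.224 defects/KLOC


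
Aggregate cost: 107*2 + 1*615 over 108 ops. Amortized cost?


Formula: Amortized cost = Total cost / Operations
Total cost = (107 * 2) + (1 * 615)
Total cost = 214 + 615 = 829
Amortized = 829 / 108 = 7.6759

7.6759


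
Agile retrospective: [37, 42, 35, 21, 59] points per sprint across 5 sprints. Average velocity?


Formula: Avg velocity = Total points / Number of sprints
Points: [37, 42, 35, 21, 59]
Sum = 37 + 42 + 35 + 21 + 59 = 194
Avg velocity = 194 / 5 = 38.8 points/sprint

38.8 points/sprint


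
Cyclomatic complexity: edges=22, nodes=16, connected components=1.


Formula: V(G) = E - N + 2P
V(G) = 22 - 16 + 2*1
V(G) = 6 + 2
V(G) = 8

8


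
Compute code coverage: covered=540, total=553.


Coverage = covered / total * 100
Coverage = 540 / 553 * 100
Coverage = 97.65%

97.65%


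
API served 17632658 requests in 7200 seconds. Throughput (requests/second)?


Formula: throughput = requests / seconds
throughput = 17632658 / 7200
throughput = 2448.98 requests/second

2448.98 requests/second


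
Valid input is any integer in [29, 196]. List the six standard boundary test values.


Range: [29, 196]
Boundaries: just below min, min, min+1, max-1, max, just above max
Values: [28, 29, 30, 195, 196, 197]

[28, 29, 30, 195, 196, 197]


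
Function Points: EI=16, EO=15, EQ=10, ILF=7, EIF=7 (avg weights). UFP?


UFP = EI*4 + EO*5 + EQ*4 + ILF*10 + EIF*7
UFP = 16*4 + 15*5 + 10*4 + 7*10 + 7*7
UFP = 64 + 75 + 40 + 70 + 49
UFP = 298

298


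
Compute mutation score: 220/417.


Mutation score = killed / total * 100
Mutation score = 220 / 417 * 100
Mutation score = 52.76%

52.76%


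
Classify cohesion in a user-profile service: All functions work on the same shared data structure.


Reasoning: Functions share data
Type: Communicational cohesion

Communicational cohesion


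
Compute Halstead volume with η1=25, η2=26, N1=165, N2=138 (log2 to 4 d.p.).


Formula: V = N * log2(η), where N = N1 + N2 and η = η1 + η2
η = 25 + 26 = 51
N = 165 + 138 = 303
log2(51) ≈ 5.6724
V = 303 * 5.6724 = 1718.74

1718.74


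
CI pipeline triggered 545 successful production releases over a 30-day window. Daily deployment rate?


Formula: deployments per day = releases / days
= 545 / 30
= 18.167 deploys/day
(equivalently, 127.17 deploys/week)

18.167 deploys/day


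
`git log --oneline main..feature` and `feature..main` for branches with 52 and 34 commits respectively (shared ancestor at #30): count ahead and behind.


Common ancestor: commit #30
feature commits after divergence: 52 - 30 = 22
main commits after divergence: 34 - 30 = 4
feature is 22 commits ahead of main
main is 4 commits ahead of feature

feature ahead: 22, main ahead: 4


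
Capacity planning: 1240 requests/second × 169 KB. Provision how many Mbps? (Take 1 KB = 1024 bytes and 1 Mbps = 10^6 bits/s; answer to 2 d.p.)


Formula: Mbps = payload_bytes * RPS * 8 / 1e6
Payload per request = 169 KB = 169 * 1024 = 173056 bytes
Total bytes/sec = 173056 * 1240 = 214589440
Total bits/sec = 214589440 * 8 = 1716715520
Mbps = 1716715520 / 1e6 = 1716.72

1716.72 Mbps


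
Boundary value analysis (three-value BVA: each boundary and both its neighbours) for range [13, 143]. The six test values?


Range: [13, 143]
Boundaries: just below min, min, min+1, max-1, max, just above max
Values: [12, 13, 14, 142, 143, 144]

[12, 13, 14, 142, 143, 144]


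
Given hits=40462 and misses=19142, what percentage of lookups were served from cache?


Formula: hit rate = hits / (hits + misses) * 100
hit rate = 40462 / (40462 + 19142) * 100
hit rate = 40462 / 59604 * 100
hit rate = 67.88%

67.88%


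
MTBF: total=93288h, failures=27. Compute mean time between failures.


Formula: MTBF = Total operating time / Number of failures
MTBF = 93288 / 27
MTBF = 3455.11 hours

3455.11 hours


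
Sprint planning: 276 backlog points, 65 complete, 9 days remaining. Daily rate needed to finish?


Formula: Required rate = Remaining points / Days left
Remaining = 276 - 65 = 211 points
Required rate = 211 / 9 = 23.44 points/day

23.44 points/day


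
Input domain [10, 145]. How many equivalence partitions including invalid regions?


Valid range: [10, 145]
Class 1: x < 10 — invalid
Class 2: 10 ≤ x ≤ 145 — valid
Class 3: x > 145 — invalid
Total equivalence classes: 3

3 equivalence classes


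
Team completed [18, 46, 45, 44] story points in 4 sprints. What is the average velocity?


Formula: Avg velocity = Total points / Number of sprints
Points: [18, 46, 45, 44]
Sum = 18 + 46 + 45 + 44 = 153
Avg velocity = 153 / 4 = 38.25 points/sprint

38.25 points/sprint


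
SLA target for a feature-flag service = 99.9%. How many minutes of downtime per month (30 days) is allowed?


Formula: allowed downtime = period * (100 - SLA) / 100
Period (month (30 days)) = 43200 minutes
Unavailability fraction = (100 - 99.9) / 100
Allowed downtime = 43200 * (100 - 99.9) / 100
Allowed downtime = 43.2 minutes

43.2 minutes


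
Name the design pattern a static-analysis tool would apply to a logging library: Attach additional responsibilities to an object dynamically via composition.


This matches the Decorator pattern

Decorator


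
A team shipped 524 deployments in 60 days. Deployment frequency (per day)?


Formula: deployments per day = releases / days
= 524 / 60
= 8.733 deploys/day
(equivalently, 61.13 deploys/week)

8.733 deploys/day


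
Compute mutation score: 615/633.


Mutation score = killed / total * 100
Mutation score = 615 / 633 * 100
Mutation score = 97.16%

97.16%


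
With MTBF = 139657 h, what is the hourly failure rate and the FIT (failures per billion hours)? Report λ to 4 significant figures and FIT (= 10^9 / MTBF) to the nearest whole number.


Formula: λ = 1 / MTBF; FIT = λ × 1e9 = 1e9 / MTBF
λ = 1 / 139657 ≈ 7.160e-06 failures/hour
FIT = 1e9 / 139657 ≈ 7160 failures per 1e9 hours (nearest whole number)

λ = 7.160e-06 /h, FIT = 7160


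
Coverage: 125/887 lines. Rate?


Coverage = covered / total * 100
Coverage = 125 / 887 * 100
Coverage = 14.09%

14.09%


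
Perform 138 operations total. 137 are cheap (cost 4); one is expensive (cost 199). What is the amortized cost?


Formula: Amortized cost = Total cost / Operations
Total cost = (137 * 4) + (1 * 199)
Total cost = 548 + 199 = 747
Amortized = 747 / 138 = 5.413

5.413


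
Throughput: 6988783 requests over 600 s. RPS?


Formula: throughput = requests / seconds
throughput = 6988783 / 600
throughput = 11647.97 requests/second

11647.97 requests/second


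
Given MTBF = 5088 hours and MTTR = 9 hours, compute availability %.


Availability = MTBF / (MTBF + MTTR)
Availability = 5088 / (5088 + 9)
Availability = 5088 / 5097
Availability = 99.8234%

99.8234%


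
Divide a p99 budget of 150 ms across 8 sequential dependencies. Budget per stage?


Formula: per_stage = total_budget / stages
per_stage = 150 / 8
per_stage = 18.75 ms

18.75 ms


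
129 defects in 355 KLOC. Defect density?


Defect density = defects / KLOC
Defect density = 129 / 355
Defect density = 0.363 defects/KLOC

0.363 defects/KLOC


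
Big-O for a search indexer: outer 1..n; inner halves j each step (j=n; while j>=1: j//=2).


Reasoning: n times log n
Complexity: O(n log n)

O(n log n)


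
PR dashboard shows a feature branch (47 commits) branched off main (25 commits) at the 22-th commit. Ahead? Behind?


Common ancestor: commit #22
feature commits after divergence: 47 - 22 = 25
main commits after divergence: 25 - 22 = 3
feature is 25 commits ahead of main
main is 3 commits ahead of feature

feature ahead: 25, main ahead: 3


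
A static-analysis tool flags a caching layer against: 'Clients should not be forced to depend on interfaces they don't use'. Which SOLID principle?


This describes the Interface Segregation Principle (ISP)

Interface Segregation Principle (ISP)


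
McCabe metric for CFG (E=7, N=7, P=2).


Formula: V(G) = E - N + 2P
V(G) = 7 - 7 + 2*2
V(G) = 0 + 4
V(G) = 4

4


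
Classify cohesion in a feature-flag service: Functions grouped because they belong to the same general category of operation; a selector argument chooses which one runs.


Reasoning: Grouped by category of activity, not by data or sequence
Type: Logical cohesion

Logical cohesion


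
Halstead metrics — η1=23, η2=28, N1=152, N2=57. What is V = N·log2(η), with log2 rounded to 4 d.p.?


Formula: V = N * log2(η), where N = N1 + N2 and η = η1 + η2
η = 23 + 28 = 51
N = 152 + 57 = 209
log2(51) ≈ 5.6724
V = 209 * 5.6724 = 1185.53

1185.53


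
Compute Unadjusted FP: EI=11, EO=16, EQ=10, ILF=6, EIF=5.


UFP = EI*4 + EO*5 + EQ*4 + ILF*10 + EIF*7
UFP = 11*4 + 16*5 + 10*4 + 6*10 + 5*7
UFP = 44 + 80 + 40 + 60 + 35
UFP = 259

259


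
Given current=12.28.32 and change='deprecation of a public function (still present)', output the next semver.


Current: 12.28.32
Change category: 'deprecation of a public function (still present)' → minor bump
SemVer rule: minor bump → increment MINOR, reset PATCH to 0 (MAJOR unchanged)
New: 12.29.0

12.29.0


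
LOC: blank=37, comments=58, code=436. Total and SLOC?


Total LOC = blank + comment + code
Total LOC = 37 + 58 + 436 = 531
SLOC (source only) = code = 436

Total LOC: 531, SLOC: 436


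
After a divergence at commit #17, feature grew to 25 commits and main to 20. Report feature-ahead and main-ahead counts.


Common ancestor: commit #17
feature commits after divergence: 25 - 17 = 8
main commits after divergence: 20 - 17 = 3
feature is 8 commits ahead of main
main is 3 commits ahead of feature

feature ahead: 8, main ahead: 3


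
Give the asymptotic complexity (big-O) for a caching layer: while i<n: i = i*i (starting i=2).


Reasoning: squaring drives double-exponential growth; iterations ~ log log n
Complexity: O(log log n)

O(log log n)


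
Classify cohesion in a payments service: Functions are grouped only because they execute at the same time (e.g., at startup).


Reasoning: Related by timing only
Type: Temporal cohesion

Temporal cohesion


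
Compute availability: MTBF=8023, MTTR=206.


Availability = MTBF / (MTBF + MTTR)
Availability = 8023 / (8023 + 206)
Availability = 8023 / 8229
Availability = 97.4967%

97.4967%


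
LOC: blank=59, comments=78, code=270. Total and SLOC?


Total LOC = blank + comment + code
Total LOC = 59 + 78 + 270 = 407
SLOC (source only) = code = 270

Total LOC: 407, SLOC: 270


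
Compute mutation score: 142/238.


Mutation score = killed / total * 100
Mutation score = 142 / 238 * 100
Mutation score = 59.66%

59.66%


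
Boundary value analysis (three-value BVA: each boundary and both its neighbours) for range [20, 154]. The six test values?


Range: [20, 154]
Boundaries: just below min, min, min+1, max-1, max, just above max
Values: [19, 20, 21, 153, 154, 155]

[19, 20, 21, 153, 154, 155]


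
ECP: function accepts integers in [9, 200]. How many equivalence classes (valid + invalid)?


Valid range: [9, 200]
Class 1: x < 9 — invalid
Class 2: 9 ≤ x ≤ 200 — valid
Class 3: x > 200 — invalid
Total equivalence classes: 3

3 equivalence classes


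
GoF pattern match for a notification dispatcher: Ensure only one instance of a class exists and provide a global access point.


This matches the Singleton pattern

Singleton


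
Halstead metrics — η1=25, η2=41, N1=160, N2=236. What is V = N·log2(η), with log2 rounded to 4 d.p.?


Formula: V = N * log2(η), where N = N1 + N2 and η = η1 + η2
η = 25 + 41 = 66
N = 160 + 236 = 396
log2(66) ≈ 6.0444
V = 396 * 6.0444 = 2393.58

2393.58


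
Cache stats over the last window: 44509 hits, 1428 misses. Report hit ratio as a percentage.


Formula: hit rate = hits / (hits + misses) * 100
hit rate = 44509 / (44509 + 1428) * 100
hit rate = 44509 / 45937 * 100
hit rate = 96.89%

96.89%


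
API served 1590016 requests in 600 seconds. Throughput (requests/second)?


Formula: throughput = requests / seconds
throughput = 1590016 / 600
throughput = 2650.03 requests/second

2650.03 requests/second


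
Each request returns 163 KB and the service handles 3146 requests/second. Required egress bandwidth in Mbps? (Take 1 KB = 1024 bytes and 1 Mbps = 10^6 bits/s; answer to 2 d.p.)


Formula: Mbps = payload_bytes * RPS * 8 / 1e6
Payload per request = 163 KB = 163 * 1024 = 166912 bytes
Total bytes/sec = 166912 * 3146 = 525105152
Total bits/sec = 525105152 * 8 = 4200841216
Mbps = 4200841216 / 1e6 = 4200.84

4200.84 Mbps


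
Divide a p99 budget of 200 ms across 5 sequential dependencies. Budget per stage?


Formula: per_stage = total_budget / stages
per_stage = 200 / 5
per_stage = 40.0 ms

40.0 ms


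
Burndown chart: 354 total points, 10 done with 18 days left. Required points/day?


Formula: Required rate = Remaining points / Days left
Remaining = 354 - 10 = 344 points
Required rate = 344 / 18 = 19.11 points/day

19.11 points/day


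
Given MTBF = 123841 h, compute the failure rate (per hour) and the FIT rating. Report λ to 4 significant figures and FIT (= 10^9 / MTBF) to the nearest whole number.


Formula: λ = 1 / MTBF; FIT = λ × 1e9 = 1e9 / MTBF
λ = 1 / 123841 ≈ 8.075e-06 failures/hour
FIT = 1e9 / 123841 ≈ 8075 failures per 1e9 hours (nearest whole number)

λ = 8.075e-06 /h, FIT = 8075


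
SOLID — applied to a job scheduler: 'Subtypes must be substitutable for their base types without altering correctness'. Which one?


This describes the Liskov Substitution Principle (LSP)

Liskov Substitution Principle (LSP)


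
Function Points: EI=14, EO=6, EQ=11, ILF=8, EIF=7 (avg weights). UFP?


UFP = EI*4 + EO*5 + EQ*4 + ILF*10 + EIF*7
UFP = 14*4 + 6*5 + 11*4 + 8*10 + 7*7
UFP = 56 + 30 + 44 + 80 + 49
UFP = 259

259


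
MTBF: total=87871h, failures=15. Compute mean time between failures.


Formula: MTBF = Total operating time / Number of failures
MTBF = 87871 / 15
MTBF = 5858.07 hours

5858.07 hours


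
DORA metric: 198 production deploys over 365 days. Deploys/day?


Formula: deployments per day = releases / days
= 198 / 365
= 0.542 deploys/day
(equivalently, 3.8 deploys/week)

0.542 deploys/day


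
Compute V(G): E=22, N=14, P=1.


Formula: V(G) = E - N + 2P
V(G) = 22 - 14 + 2*1
V(G) = 8 + 2
V(G) = 10

10


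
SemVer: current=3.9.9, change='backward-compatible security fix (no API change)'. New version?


Current: 3.9.9
Change category: 'backward-compatible security fix (no API change)' → patch bump
SemVer rule: patch bump → increment PATCH (MAJOR and MINOR unchanged)
New: 3.9.10

3.9.10


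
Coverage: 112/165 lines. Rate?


Coverage = covered / total * 100
Coverage = 112 / 165 * 100
Coverage = 67.88%

67.88%


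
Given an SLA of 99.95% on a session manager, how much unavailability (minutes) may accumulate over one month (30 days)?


Formula: allowed downtime = period * (100 - SLA) / 100
Period (month (30 days)) = 43200 minutes
Unavailability fraction = (100 - 99.95) / 100
Allowed downtime = 43200 * (100 - 99.95) / 100
Allowed downtime = 21.6 minutes

21.6 minutes


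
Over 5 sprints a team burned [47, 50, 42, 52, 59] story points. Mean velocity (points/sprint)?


Formula: Avg velocity = Total points / Number of sprints
Points: [47, 50, 42, 52, 59]
Sum = 47 + 50 + 42 + 52 + 59 = 250
Avg velocity = 250 / 5 = 50.0 points/sprint

50.0 points/sprint


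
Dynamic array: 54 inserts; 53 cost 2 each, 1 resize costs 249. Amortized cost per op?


Formula: Amortized cost = Total cost / Operations
Total cost = (53 * 2) + (1 * 249)
Total cost = 106 + 249 = 355
Amortized = 355 / 54 = 6.5741

6.5741
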